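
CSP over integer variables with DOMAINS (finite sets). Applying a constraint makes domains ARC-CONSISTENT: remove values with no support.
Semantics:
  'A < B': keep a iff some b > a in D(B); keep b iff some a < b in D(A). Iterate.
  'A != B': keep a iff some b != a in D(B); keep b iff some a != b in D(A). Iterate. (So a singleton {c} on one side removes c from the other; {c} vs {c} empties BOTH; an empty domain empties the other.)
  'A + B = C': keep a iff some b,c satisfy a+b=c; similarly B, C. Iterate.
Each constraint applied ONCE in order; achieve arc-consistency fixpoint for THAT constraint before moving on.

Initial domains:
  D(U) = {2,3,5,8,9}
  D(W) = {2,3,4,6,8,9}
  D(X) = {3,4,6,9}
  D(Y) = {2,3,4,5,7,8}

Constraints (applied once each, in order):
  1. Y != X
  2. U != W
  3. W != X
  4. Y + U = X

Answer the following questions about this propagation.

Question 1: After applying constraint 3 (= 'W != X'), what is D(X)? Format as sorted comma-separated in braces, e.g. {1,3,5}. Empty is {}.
Constraint 1 (Y != X) on D(Y)={2,3,4,5,7,8} D(X)={3,4,6,9}: no change
Constraint 2 (U != W) on D(U)={2,3,5,8,9} D(W)={2,3,4,6,8,9}: no change
Constraint 3 (W != X) on D(W)={2,3,4,6,8,9} D(X)={3,4,6,9}: no change
So after constraint 3: D(X) = {3,4,6,9}

Answer: {3,4,6,9}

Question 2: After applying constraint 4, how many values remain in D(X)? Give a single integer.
Constraint 1 (Y != X) on D(Y)={2,3,4,5,7,8} D(X)={3,4,6,9}: no change
Constraint 2 (U != W) on D(U)={2,3,5,8,9} D(W)={2,3,4,6,8,9}: no change
Constraint 3 (W != X) on D(W)={2,3,4,6,8,9} D(X)={3,4,6,9}: no change
Constraint 4 (Y + U = X) on D(Y)={2,3,4,5,7,8} D(U)={2,3,5,8,9} D(X)={3,4,6,9}: Y {2,3,4,5,7,8}->{2,3,4,7}; U {2,3,5,8,9}->{2,3,5}; X {3,4,6,9}->{4,6,9}
So after constraint 4: D(X)={4,6,9}, size = 3

Answer: 3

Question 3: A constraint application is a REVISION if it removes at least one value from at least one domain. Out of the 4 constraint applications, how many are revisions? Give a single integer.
Constraint 1 (Y != X) on D(Y)={2,3,4,5,7,8} D(X)={3,4,6,9}: no change => not a revision
Constraint 2 (U != W) on D(U)={2,3,5,8,9} D(W)={2,3,4,6,8,9}: no change => not a revision
Constraint 3 (W != X) on D(W)={2,3,4,6,8,9} D(X)={3,4,6,9}: no change => not a revision
Constraint 4 (Y + U = X) on D(Y)={2,3,4,5,7,8} D(U)={2,3,5,8,9} D(X)={3,4,6,9}: Y {2,3,4,5,7,8}->{2,3,4,7}; U {2,3,5,8,9}->{2,3,5}; X {3,4,6,9}->{4,6,9} => REVISION
Total revisions = 1

Answer: 1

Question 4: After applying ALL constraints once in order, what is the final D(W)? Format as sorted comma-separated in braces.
Answer: {2,3,4,6,8,9}

Derivation:
Constraint 1 (Y != X) on D(Y)={2,3,4,5,7,8} D(X)={3,4,6,9}: no change
Constraint 2 (U != W) on D(U)={2,3,5,8,9} D(W)={2,3,4,6,8,9}: no change
Constraint 3 (W != X) on D(W)={2,3,4,6,8,9} D(X)={3,4,6,9}: no change
Constraint 4 (Y + U = X) on D(Y)={2,3,4,5,7,8} D(U)={2,3,5,8,9} D(X)={3,4,6,9}: Y {2,3,4,5,7,8}->{2,3,4,7}; U {2,3,5,8,9}->{2,3,5}; X {3,4,6,9}->{4,6,9}
So after all 4 constraints: D(W) = {2,3,4,6,8,9}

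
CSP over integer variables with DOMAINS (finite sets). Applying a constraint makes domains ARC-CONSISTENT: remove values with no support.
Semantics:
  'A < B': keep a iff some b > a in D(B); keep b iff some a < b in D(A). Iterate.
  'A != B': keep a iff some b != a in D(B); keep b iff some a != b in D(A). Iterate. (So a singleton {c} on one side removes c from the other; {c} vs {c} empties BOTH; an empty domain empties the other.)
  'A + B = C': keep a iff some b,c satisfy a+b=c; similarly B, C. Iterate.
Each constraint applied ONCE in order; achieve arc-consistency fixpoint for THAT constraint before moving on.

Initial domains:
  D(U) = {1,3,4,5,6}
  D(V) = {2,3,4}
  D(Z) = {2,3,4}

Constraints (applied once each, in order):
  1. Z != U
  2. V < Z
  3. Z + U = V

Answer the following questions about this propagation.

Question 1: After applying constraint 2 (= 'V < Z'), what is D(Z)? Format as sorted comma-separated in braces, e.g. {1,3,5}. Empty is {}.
Constraint 1 (Z != U) on D(Z)={2,3,4} D(U)={1,3,4,5,6}: no change
Constraint 2 (V < Z) on D(V)={2,3,4} D(Z)={2,3,4}: V {2,3,4}->{2,3}; Z {2,3,4}->{3,4}
So after constraint 2: D(Z) = {3,4}

Answer: {3,4}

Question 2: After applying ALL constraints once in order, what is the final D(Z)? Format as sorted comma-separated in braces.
Answer: {}

Derivation:
Constraint 1 (Z != U) on D(Z)={2,3,4} D(U)={1,3,4,5,6}: no change
Constraint 2 (V < Z) on D(V)={2,3,4} D(Z)={2,3,4}: V {2,3,4}->{2,3}; Z {2,3,4}->{3,4}
Constraint 3 (Z + U = V) on D(Z)={3,4} D(U)={1,3,4,5,6} D(V)={2,3}: Z {3,4}->{}; U {1,3,4,5,6}->{}; V {2,3}->{}
So after all 3 constraints: D(Z) = {}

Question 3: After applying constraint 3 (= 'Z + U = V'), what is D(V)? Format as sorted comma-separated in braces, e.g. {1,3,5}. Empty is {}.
Answer: {}

Derivation:
Constraint 1 (Z != U) on D(Z)={2,3,4} D(U)={1,3,4,5,6}: no change
Constraint 2 (V < Z) on D(V)={2,3,4} D(Z)={2,3,4}: V {2,3,4}->{2,3}; Z {2,3,4}->{3,4}
Constraint 3 (Z + U = V) on D(Z)={3,4} D(U)={1,3,4,5,6} D(V)={2,3}: Z {3,4}->{}; U {1,3,4,5,6}->{}; V {2,3}->{}
So after constraint 3: D(V) = {}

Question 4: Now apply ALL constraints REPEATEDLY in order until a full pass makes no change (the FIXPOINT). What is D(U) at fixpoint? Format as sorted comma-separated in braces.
pass 0 (initial): D(U)={1,3,4,5,6}
pass 1: U {1,3,4,5,6}->{}; V {2,3,4}->{}; Z {2,3,4}->{}
pass 2: no change
Fixpoint after 2 passes: D(U) = {}

Answer: {}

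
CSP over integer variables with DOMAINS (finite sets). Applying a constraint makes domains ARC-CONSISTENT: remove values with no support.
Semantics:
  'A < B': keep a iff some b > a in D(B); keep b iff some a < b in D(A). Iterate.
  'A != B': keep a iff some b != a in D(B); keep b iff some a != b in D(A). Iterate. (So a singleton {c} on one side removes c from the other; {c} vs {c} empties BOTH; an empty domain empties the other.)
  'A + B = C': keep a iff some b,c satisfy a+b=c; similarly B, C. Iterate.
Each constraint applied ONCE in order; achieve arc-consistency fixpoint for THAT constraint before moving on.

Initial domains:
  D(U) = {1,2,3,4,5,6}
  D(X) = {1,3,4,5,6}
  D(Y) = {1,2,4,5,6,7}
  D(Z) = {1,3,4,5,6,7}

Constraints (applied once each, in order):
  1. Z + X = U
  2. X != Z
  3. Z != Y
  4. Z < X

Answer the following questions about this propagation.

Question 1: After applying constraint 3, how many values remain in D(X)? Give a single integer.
Constraint 1 (Z + X = U) on D(Z)={1,3,4,5,6,7} D(X)={1,3,4,5,6} D(U)={1,2,3,4,5,6}: Z {1,3,4,5,6,7}->{1,3,4,5}; X {1,3,4,5,6}->{1,3,4,5}; U {1,2,3,4,5,6}->{2,4,5,6}
Constraint 2 (X != Z) on D(X)={1,3,4,5} D(Z)={1,3,4,5}: no change
Constraint 3 (Z != Y) on D(Z)={1,3,4,5} D(Y)={1,2,4,5,6,7}: no change
So after constraint 3: D(X)={1,3,4,5}, size = 4

Answer: 4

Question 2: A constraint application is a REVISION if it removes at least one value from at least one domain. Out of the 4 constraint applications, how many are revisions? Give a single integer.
Constraint 1 (Z + X = U) on D(Z)={1,3,4,5,6,7} D(X)={1,3,4,5,6} D(U)={1,2,3,4,5,6}: Z {1,3,4,5,6,7}->{1,3,4,5}; X {1,3,4,5,6}->{1,3,4,5}; U {1,2,3,4,5,6}->{2,4,5,6} => REVISION
Constraint 2 (X != Z) on D(X)={1,3,4,5} D(Z)={1,3,4,5}: no change => not a revision
Constraint 3 (Z != Y) on D(Z)={1,3,4,5} D(Y)={1,2,4,5,6,7}: no change => not a revision
Constraint 4 (Z < X) on D(Z)={1,3,4,5} D(X)={1,3,4,5}: Z {1,3,4,5}->{1,3,4}; X {1,3,4,5}->{3,4,5} => REVISION
Total revisions = 2

Answer: 2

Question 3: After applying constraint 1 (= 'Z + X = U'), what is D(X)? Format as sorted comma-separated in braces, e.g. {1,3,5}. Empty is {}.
Constraint 1 (Z + X = U) on D(Z)={1,3,4,5,6,7} D(X)={1,3,4,5,6} D(U)={1,2,3,4,5,6}: Z {1,3,4,5,6,7}->{1,3,4,5}; X {1,3,4,5,6}->{1,3,4,5}; U {1,2,3,4,5,6}->{2,4,5,6}
So after constraint 1: D(X) = {1,3,4,5}

Answer: {1,3,4,5}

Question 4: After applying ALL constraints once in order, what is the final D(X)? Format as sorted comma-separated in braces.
Answer: {3,4,5}

Derivation:
Constraint 1 (Z + X = U) on D(Z)={1,3,4,5,6,7} D(X)={1,3,4,5,6} D(U)={1,2,3,4,5,6}: Z {1,3,4,5,6,7}->{1,3,4,5}; X {1,3,4,5,6}->{1,3,4,5}; U {1,2,3,4,5,6}->{2,4,5,6}
Constraint 2 (X != Z) on D(X)={1,3,4,5} D(Z)={1,3,4,5}: no change
Constraint 3 (Z != Y) on D(Z)={1,3,4,5} D(Y)={1,2,4,5,6,7}: no change
Constraint 4 (Z < X) on D(Z)={1,3,4,5} D(X)={1,3,4,5}: Z {1,3,4,5}->{1,3,4}; X {1,3,4,5}->{3,4,5}
So after all 4 constraints: D(X) = {3,4,5}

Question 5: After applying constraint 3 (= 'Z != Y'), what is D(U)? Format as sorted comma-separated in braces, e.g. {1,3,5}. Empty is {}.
Answer: {2,4,5,6}

Derivation:
Constraint 1 (Z + X = U) on D(Z)={1,3,4,5,6,7} D(X)={1,3,4,5,6} D(U)={1,2,3,4,5,6}: Z {1,3,4,5,6,7}->{1,3,4,5}; X {1,3,4,5,6}->{1,3,4,5}; U {1,2,3,4,5,6}->{2,4,5,6}
Constraint 2 (X != Z) on D(X)={1,3,4,5} D(Z)={1,3,4,5}: no change
Constraint 3 (Z != Y) on D(Z)={1,3,4,5} D(Y)={1,2,4,5,6,7}: no change
So after constraint 3: D(U) = {2,4,5,6}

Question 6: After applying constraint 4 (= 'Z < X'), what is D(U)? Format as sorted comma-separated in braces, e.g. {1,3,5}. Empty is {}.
Constraint 1 (Z + X = U) on D(Z)={1,3,4,5,6,7} D(X)={1,3,4,5,6} D(U)={1,2,3,4,5,6}: Z {1,3,4,5,6,7}->{1,3,4,5}; X {1,3,4,5,6}->{1,3,4,5}; U {1,2,3,4,5,6}->{2,4,5,6}
Constraint 2 (X != Z) on D(X)={1,3,4,5} D(Z)={1,3,4,5}: no change
Constraint 3 (Z != Y) on D(Z)={1,3,4,5} D(Y)={1,2,4,5,6,7}: no change
Constraint 4 (Z < X) on D(Z)={1,3,4,5} D(X)={1,3,4,5}: Z {1,3,4,5}->{1,3,4}; X {1,3,4,5}->{3,4,5}
So after constraint 4: D(U) = {2,4,5,6}

Answer: {2,4,5,6}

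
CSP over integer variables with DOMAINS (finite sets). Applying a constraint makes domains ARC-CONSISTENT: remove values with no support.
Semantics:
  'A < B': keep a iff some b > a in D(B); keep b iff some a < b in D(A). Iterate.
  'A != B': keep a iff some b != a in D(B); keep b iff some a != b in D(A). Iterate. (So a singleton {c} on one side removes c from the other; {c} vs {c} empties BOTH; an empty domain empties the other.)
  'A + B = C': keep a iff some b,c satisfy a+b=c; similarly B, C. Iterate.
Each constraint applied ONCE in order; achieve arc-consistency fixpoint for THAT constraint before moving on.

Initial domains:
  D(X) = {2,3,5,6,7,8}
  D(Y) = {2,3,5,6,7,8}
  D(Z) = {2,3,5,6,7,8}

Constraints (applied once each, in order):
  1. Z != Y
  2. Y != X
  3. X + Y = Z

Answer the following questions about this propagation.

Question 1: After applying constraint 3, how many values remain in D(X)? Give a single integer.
Answer: 4

Derivation:
Constraint 1 (Z != Y) on D(Z)={2,3,5,6,7,8} D(Y)={2,3,5,6,7,8}: no change
Constraint 2 (Y != X) on D(Y)={2,3,5,6,7,8} D(X)={2,3,5,6,7,8}: no change
Constraint 3 (X + Y = Z) on D(X)={2,3,5,6,7,8} D(Y)={2,3,5,6,7,8} D(Z)={2,3,5,6,7,8}: X {2,3,5,6,7,8}->{2,3,5,6}; Y {2,3,5,6,7,8}->{2,3,5,6}; Z {2,3,5,6,7,8}->{5,6,7,8}
So after constraint 3: D(X)={2,3,5,6}, size = 4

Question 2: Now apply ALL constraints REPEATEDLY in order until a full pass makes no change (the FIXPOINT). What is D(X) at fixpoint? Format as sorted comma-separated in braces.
pass 0 (initial): D(X)={2,3,5,6,7,8}
pass 1: X {2,3,5,6,7,8}->{2,3,5,6}; Y {2,3,5,6,7,8}->{2,3,5,6}; Z {2,3,5,6,7,8}->{5,6,7,8}
pass 2: no change
Fixpoint after 2 passes: D(X) = {2,3,5,6}

Answer: {2,3,5,6}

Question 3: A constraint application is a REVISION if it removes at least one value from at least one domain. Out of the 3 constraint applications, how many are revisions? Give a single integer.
Constraint 1 (Z != Y) on D(Z)={2,3,5,6,7,8} D(Y)={2,3,5,6,7,8}: no change => not a revision
Constraint 2 (Y != X) on D(Y)={2,3,5,6,7,8} D(X)={2,3,5,6,7,8}: no change => not a revision
Constraint 3 (X + Y = Z) on D(X)={2,3,5,6,7,8} D(Y)={2,3,5,6,7,8} D(Z)={2,3,5,6,7,8}: X {2,3,5,6,7,8}->{2,3,5,6}; Y {2,3,5,6,7,8}->{2,3,5,6}; Z {2,3,5,6,7,8}->{5,6,7,8} => REVISION
Total revisions = 1

Answer: 1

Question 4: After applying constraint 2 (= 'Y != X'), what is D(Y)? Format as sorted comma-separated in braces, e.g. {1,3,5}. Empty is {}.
Answer: {2,3,5,6,7,8}

Derivation:
Constraint 1 (Z != Y) on D(Z)={2,3,5,6,7,8} D(Y)={2,3,5,6,7,8}: no change
Constraint 2 (Y != X) on D(Y)={2,3,5,6,7,8} D(X)={2,3,5,6,7,8}: no change
So after constraint 2: D(Y) = {2,3,5,6,7,8}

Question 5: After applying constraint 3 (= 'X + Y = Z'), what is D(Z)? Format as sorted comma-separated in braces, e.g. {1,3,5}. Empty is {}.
Answer: {5,6,7,8}

Derivation:
Constraint 1 (Z != Y) on D(Z)={2,3,5,6,7,8} D(Y)={2,3,5,6,7,8}: no change
Constraint 2 (Y != X) on D(Y)={2,3,5,6,7,8} D(X)={2,3,5,6,7,8}: no change
Constraint 3 (X + Y = Z) on D(X)={2,3,5,6,7,8} D(Y)={2,3,5,6,7,8} D(Z)={2,3,5,6,7,8}: X {2,3,5,6,7,8}->{2,3,5,6}; Y {2,3,5,6,7,8}->{2,3,5,6}; Z {2,3,5,6,7,8}->{5,6,7,8}
So after constraint 3: D(Z) = {5,6,7,8}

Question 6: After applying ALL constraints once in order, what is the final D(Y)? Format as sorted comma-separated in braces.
Answer: {2,3,5,6}

Derivation:
Constraint 1 (Z != Y) on D(Z)={2,3,5,6,7,8} D(Y)={2,3,5,6,7,8}: no change
Constraint 2 (Y != X) on D(Y)={2,3,5,6,7,8} D(X)={2,3,5,6,7,8}: no change
Constraint 3 (X + Y = Z) on D(X)={2,3,5,6,7,8} D(Y)={2,3,5,6,7,8} D(Z)={2,3,5,6,7,8}: X {2,3,5,6,7,8}->{2,3,5,6}; Y {2,3,5,6,7,8}->{2,3,5,6}; Z {2,3,5,6,7,8}->{5,6,7,8}
So after all 3 constraints: D(Y) = {2,3,5,6}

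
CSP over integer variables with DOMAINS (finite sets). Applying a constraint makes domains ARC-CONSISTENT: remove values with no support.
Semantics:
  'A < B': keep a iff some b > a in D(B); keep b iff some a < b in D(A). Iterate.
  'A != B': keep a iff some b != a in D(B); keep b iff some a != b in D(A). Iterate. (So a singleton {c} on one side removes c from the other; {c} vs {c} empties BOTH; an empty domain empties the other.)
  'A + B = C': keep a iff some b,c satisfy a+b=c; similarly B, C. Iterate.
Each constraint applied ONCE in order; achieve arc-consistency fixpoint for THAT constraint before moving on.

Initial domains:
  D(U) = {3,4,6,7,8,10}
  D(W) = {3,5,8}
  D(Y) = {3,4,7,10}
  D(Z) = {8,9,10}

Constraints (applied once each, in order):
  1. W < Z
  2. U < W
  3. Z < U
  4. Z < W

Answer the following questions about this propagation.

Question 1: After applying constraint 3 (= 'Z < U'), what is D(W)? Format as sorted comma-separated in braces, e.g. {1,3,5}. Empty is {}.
Constraint 1 (W < Z) on D(W)={3,5,8} D(Z)={8,9,10}: no change
Constraint 2 (U < W) on D(U)={3,4,6,7,8,10} D(W)={3,5,8}: U {3,4,6,7,8,10}->{3,4,6,7}; W {3,5,8}->{5,8}
Constraint 3 (Z < U) on D(Z)={8,9,10} D(U)={3,4,6,7}: Z {8,9,10}->{}; U {3,4,6,7}->{}
So after constraint 3: D(W) = {5,8}

Answer: {5,8}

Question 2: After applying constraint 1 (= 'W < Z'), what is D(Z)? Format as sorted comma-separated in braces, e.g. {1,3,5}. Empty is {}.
Answer: {8,9,10}

Derivation:
Constraint 1 (W < Z) on D(W)={3,5,8} D(Z)={8,9,10}: no change
So after constraint 1: D(Z) = {8,9,10}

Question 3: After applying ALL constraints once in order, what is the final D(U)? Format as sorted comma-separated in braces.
Constraint 1 (W < Z) on D(W)={3,5,8} D(Z)={8,9,10}: no change
Constraint 2 (U < W) on D(U)={3,4,6,7,8,10} D(W)={3,5,8}: U {3,4,6,7,8,10}->{3,4,6,7}; W {3,5,8}->{5,8}
Constraint 3 (Z < U) on D(Z)={8,9,10} D(U)={3,4,6,7}: Z {8,9,10}->{}; U {3,4,6,7}->{}
Constraint 4 (Z < W) on D(Z)={} D(W)={5,8}: W {5,8}->{}
So after all 4 constraints: D(U) = {}

Answer: {}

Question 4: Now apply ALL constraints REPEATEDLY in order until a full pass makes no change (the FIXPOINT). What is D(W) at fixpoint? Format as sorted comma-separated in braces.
pass 0 (initial): D(W)={3,5,8}
pass 1: U {3,4,6,7,8,10}->{}; W {3,5,8}->{}; Z {8,9,10}->{}
pass 2: no change
Fixpoint after 2 passes: D(W) = {}

Answer: {}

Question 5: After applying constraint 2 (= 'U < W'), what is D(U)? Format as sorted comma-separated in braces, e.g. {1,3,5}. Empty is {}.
Constraint 1 (W < Z) on D(W)={3,5,8} D(Z)={8,9,10}: no change
Constraint 2 (U < W) on D(U)={3,4,6,7,8,10} D(W)={3,5,8}: U {3,4,6,7,8,10}->{3,4,6,7}; W {3,5,8}->{5,8}
So after constraint 2: D(U) = {3,4,6,7}

Answer: {3,4,6,7}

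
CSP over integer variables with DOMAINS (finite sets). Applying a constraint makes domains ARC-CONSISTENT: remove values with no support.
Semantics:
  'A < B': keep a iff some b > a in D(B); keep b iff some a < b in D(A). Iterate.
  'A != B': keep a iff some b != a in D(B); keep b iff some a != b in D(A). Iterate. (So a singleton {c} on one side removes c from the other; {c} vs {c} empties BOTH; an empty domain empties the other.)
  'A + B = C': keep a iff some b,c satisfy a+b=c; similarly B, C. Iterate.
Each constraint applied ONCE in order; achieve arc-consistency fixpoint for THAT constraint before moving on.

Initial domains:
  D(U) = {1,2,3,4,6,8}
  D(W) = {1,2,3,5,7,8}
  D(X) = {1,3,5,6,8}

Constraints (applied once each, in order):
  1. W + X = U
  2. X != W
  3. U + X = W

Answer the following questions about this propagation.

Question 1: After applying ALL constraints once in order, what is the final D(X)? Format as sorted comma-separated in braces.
Constraint 1 (W + X = U) on D(W)={1,2,3,5,7,8} D(X)={1,3,5,6,8} D(U)={1,2,3,4,6,8}: W {1,2,3,5,7,8}->{1,2,3,5,7}; X {1,3,5,6,8}->{1,3,5,6}; U {1,2,3,4,6,8}->{2,3,4,6,8}
Constraint 2 (X != W) on D(X)={1,3,5,6} D(W)={1,2,3,5,7}: no change
Constraint 3 (U + X = W) on D(U)={2,3,4,6,8} D(X)={1,3,5,6} D(W)={1,2,3,5,7}: U {2,3,4,6,8}->{2,4,6}; X {1,3,5,6}->{1,3,5}; W {1,2,3,5,7}->{3,5,7}
So after all 3 constraints: D(X) = {1,3,5}

Answer: {1,3,5}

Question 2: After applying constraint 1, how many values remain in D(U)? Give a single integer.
Constraint 1 (W + X = U) on D(W)={1,2,3,5,7,8} D(X)={1,3,5,6,8} D(U)={1,2,3,4,6,8}: W {1,2,3,5,7,8}->{1,2,3,5,7}; X {1,3,5,6,8}->{1,3,5,6}; U {1,2,3,4,6,8}->{2,3,4,6,8}
So after constraint 1: D(U)={2,3,4,6,8}, size = 5

Answer: 5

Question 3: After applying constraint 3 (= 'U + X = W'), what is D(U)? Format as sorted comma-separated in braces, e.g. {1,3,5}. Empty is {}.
Answer: {2,4,6}

Derivation:
Constraint 1 (W + X = U) on D(W)={1,2,3,5,7,8} D(X)={1,3,5,6,8} D(U)={1,2,3,4,6,8}: W {1,2,3,5,7,8}->{1,2,3,5,7}; X {1,3,5,6,8}->{1,3,5,6}; U {1,2,3,4,6,8}->{2,3,4,6,8}
Constraint 2 (X != W) on D(X)={1,3,5,6} D(W)={1,2,3,5,7}: no change
Constraint 3 (U + X = W) on D(U)={2,3,4,6,8} D(X)={1,3,5,6} D(W)={1,2,3,5,7}: U {2,3,4,6,8}->{2,4,6}; X {1,3,5,6}->{1,3,5}; W {1,2,3,5,7}->{3,5,7}
So after constraint 3: D(U) = {2,4,6}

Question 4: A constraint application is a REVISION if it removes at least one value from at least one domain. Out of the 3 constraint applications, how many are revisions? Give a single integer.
Answer: 2

Derivation:
Constraint 1 (W + X = U) on D(W)={1,2,3,5,7,8} D(X)={1,3,5,6,8} D(U)={1,2,3,4,6,8}: W {1,2,3,5,7,8}->{1,2,3,5,7}; X {1,3,5,6,8}->{1,3,5,6}; U {1,2,3,4,6,8}->{2,3,4,6,8} => REVISION
Constraint 2 (X != W) on D(X)={1,3,5,6} D(W)={1,2,3,5,7}: no change => not a revision
Constraint 3 (U + X = W) on D(U)={2,3,4,6,8} D(X)={1,3,5,6} D(W)={1,2,3,5,7}: U {2,3,4,6,8}->{2,4,6}; X {1,3,5,6}->{1,3,5}; W {1,2,3,5,7}->{3,5,7} => REVISION
Total revisions = 2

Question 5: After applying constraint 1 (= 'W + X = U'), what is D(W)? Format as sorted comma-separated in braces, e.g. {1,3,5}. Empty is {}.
Answer: {1,2,3,5,7}

Derivation:
Constraint 1 (W + X = U) on D(W)={1,2,3,5,7,8} D(X)={1,3,5,6,8} D(U)={1,2,3,4,6,8}: W {1,2,3,5,7,8}->{1,2,3,5,7}; X {1,3,5,6,8}->{1,3,5,6}; U {1,2,3,4,6,8}->{2,3,4,6,8}
So after constraint 1: D(W) = {1,2,3,5,7}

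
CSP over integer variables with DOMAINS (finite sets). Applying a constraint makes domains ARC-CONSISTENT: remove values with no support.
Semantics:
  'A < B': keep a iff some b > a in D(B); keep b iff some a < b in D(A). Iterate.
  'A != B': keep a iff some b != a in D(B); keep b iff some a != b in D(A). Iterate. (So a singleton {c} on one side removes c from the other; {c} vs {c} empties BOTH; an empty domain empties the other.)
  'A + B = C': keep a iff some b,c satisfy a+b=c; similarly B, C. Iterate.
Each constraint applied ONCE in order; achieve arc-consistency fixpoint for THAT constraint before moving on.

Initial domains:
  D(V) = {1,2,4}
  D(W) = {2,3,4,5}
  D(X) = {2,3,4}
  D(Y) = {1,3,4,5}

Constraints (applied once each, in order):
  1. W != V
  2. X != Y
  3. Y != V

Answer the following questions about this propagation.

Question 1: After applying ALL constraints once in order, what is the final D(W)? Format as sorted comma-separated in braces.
Constraint 1 (W != V) on D(W)={2,3,4,5} D(V)={1,2,4}: no change
Constraint 2 (X != Y) on D(X)={2,3,4} D(Y)={1,3,4,5}: no change
Constraint 3 (Y != V) on D(Y)={1,3,4,5} D(V)={1,2,4}: no change
So after all 3 constraints: D(W) = {2,3,4,5}

Answer: {2,3,4,5}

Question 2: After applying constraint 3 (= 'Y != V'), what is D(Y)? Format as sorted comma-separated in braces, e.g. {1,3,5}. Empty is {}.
Answer: {1,3,4,5}

Derivation:
Constraint 1 (W != V) on D(W)={2,3,4,5} D(V)={1,2,4}: no change
Constraint 2 (X != Y) on D(X)={2,3,4} D(Y)={1,3,4,5}: no change
Constraint 3 (Y != V) on D(Y)={1,3,4,5} D(V)={1,2,4}: no change
So after constraint 3: D(Y) = {1,3,4,5}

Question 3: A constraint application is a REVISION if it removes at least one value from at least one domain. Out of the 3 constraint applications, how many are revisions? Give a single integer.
Constraint 1 (W != V) on D(W)={2,3,4,5} D(V)={1,2,4}: no change => not a revision
Constraint 2 (X != Y) on D(X)={2,3,4} D(Y)={1,3,4,5}: no change => not a revision
Constraint 3 (Y != V) on D(Y)={1,3,4,5} D(V)={1,2,4}: no change => not a revision
Total revisions = 0

Answer: 0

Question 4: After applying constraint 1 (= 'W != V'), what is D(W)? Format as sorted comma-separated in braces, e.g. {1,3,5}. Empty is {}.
Constraint 1 (W != V) on D(W)={2,3,4,5} D(V)={1,2,4}: no change
So after constraint 1: D(W) = {2,3,4,5}

Answer: {2,3,4,5}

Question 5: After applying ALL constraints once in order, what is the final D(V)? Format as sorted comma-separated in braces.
Constraint 1 (W != V) on D(W)={2,3,4,5} D(V)={1,2,4}: no change
Constraint 2 (X != Y) on D(X)={2,3,4} D(Y)={1,3,4,5}: no change
Constraint 3 (Y != V) on D(Y)={1,3,4,5} D(V)={1,2,4}: no change
So after all 3 constraints: D(V) = {1,2,4}

Answer: {1,2,4}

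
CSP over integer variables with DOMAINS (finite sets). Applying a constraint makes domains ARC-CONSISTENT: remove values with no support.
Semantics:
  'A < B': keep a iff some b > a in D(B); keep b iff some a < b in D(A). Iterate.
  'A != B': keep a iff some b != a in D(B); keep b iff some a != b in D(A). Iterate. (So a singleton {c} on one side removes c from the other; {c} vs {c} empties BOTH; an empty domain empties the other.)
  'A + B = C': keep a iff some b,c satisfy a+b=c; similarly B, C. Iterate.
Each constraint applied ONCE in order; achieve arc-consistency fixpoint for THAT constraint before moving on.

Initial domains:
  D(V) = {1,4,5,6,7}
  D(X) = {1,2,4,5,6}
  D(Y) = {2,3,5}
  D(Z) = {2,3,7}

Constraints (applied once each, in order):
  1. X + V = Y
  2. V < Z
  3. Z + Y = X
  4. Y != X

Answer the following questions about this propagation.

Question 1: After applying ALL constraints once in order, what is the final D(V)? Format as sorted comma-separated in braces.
Constraint 1 (X + V = Y) on D(X)={1,2,4,5,6} D(V)={1,4,5,6,7} D(Y)={2,3,5}: X {1,2,4,5,6}->{1,2,4}; V {1,4,5,6,7}->{1,4}
Constraint 2 (V < Z) on D(V)={1,4} D(Z)={2,3,7}: no change
Constraint 3 (Z + Y = X) on D(Z)={2,3,7} D(Y)={2,3,5} D(X)={1,2,4}: Z {2,3,7}->{2}; Y {2,3,5}->{2}; X {1,2,4}->{4}
Constraint 4 (Y != X) on D(Y)={2} D(X)={4}: no change
So after all 4 constraints: D(V) = {1,4}

Answer: {1,4}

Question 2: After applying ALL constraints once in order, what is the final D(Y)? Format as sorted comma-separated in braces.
Answer: {2}

Derivation:
Constraint 1 (X + V = Y) on D(X)={1,2,4,5,6} D(V)={1,4,5,6,7} D(Y)={2,3,5}: X {1,2,4,5,6}->{1,2,4}; V {1,4,5,6,7}->{1,4}
Constraint 2 (V < Z) on D(V)={1,4} D(Z)={2,3,7}: no change
Constraint 3 (Z + Y = X) on D(Z)={2,3,7} D(Y)={2,3,5} D(X)={1,2,4}: Z {2,3,7}->{2}; Y {2,3,5}->{2}; X {1,2,4}->{4}
Constraint 4 (Y != X) on D(Y)={2} D(X)={4}: no change
So after all 4 constraints: D(Y) = {2}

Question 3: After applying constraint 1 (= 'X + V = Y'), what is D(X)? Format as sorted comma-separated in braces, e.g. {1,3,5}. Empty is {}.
Constraint 1 (X + V = Y) on D(X)={1,2,4,5,6} D(V)={1,4,5,6,7} D(Y)={2,3,5}: X {1,2,4,5,6}->{1,2,4}; V {1,4,5,6,7}->{1,4}
So after constraint 1: D(X) = {1,2,4}

Answer: {1,2,4}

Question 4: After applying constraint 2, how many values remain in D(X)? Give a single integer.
Answer: 3

Derivation:
Constraint 1 (X + V = Y) on D(X)={1,2,4,5,6} D(V)={1,4,5,6,7} D(Y)={2,3,5}: X {1,2,4,5,6}->{1,2,4}; V {1,4,5,6,7}->{1,4}
Constraint 2 (V < Z) on D(V)={1,4} D(Z)={2,3,7}: no change
So after constraint 2: D(X)={1,2,4}, size = 3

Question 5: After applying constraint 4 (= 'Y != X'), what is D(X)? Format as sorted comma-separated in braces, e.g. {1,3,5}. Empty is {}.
Constraint 1 (X + V = Y) on D(X)={1,2,4,5,6} D(V)={1,4,5,6,7} D(Y)={2,3,5}: X {1,2,4,5,6}->{1,2,4}; V {1,4,5,6,7}->{1,4}
Constraint 2 (V < Z) on D(V)={1,4} D(Z)={2,3,7}: no change
Constraint 3 (Z + Y = X) on D(Z)={2,3,7} D(Y)={2,3,5} D(X)={1,2,4}: Z {2,3,7}->{2}; Y {2,3,5}->{2}; X {1,2,4}->{4}
Constraint 4 (Y != X) on D(Y)={2} D(X)={4}: no change
So after constraint 4: D(X) = {4}

Answer: {4}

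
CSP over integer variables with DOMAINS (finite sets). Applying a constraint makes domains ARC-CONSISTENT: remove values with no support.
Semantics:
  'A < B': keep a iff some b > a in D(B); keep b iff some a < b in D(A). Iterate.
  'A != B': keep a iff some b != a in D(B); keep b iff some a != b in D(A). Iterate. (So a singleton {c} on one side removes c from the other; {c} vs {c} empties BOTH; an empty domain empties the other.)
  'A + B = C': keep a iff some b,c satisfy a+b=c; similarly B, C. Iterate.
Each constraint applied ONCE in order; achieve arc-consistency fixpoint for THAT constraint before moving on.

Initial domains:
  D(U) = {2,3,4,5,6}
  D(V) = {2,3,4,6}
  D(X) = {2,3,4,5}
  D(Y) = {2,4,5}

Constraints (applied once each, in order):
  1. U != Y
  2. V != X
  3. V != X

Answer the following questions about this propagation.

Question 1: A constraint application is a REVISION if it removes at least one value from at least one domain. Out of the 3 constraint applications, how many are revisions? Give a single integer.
Answer: 0

Derivation:
Constraint 1 (U != Y) on D(U)={2,3,4,5,6} D(Y)={2,4,5}: no change => not a revision
Constraint 2 (V != X) on D(V)={2,3,4,6} D(X)={2,3,4,5}: no change => not a revision
Constraint 3 (V != X) on D(V)={2,3,4,6} D(X)={2,3,4,5}: no change => not a revision
Total revisions = 0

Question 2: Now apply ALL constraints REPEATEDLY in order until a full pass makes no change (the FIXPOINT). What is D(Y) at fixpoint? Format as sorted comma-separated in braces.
Answer: {2,4,5}

Derivation:
pass 0 (initial): D(Y)={2,4,5}
pass 1: no change
Fixpoint after 1 passes: D(Y) = {2,4,5}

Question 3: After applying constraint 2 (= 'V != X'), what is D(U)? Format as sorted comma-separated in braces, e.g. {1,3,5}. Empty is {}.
Answer: {2,3,4,5,6}

Derivation:
Constraint 1 (U != Y) on D(U)={2,3,4,5,6} D(Y)={2,4,5}: no change
Constraint 2 (V != X) on D(V)={2,3,4,6} D(X)={2,3,4,5}: no change
So after constraint 2: D(U) = {2,3,4,5,6}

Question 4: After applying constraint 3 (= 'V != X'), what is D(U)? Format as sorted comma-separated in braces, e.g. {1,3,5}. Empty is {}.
Constraint 1 (U != Y) on D(U)={2,3,4,5,6} D(Y)={2,4,5}: no change
Constraint 2 (V != X) on D(V)={2,3,4,6} D(X)={2,3,4,5}: no change
Constraint 3 (V != X) on D(V)={2,3,4,6} D(X)={2,3,4,5}: no change
So after constraint 3: D(U) = {2,3,4,5,6}

Answer: {2,3,4,5,6}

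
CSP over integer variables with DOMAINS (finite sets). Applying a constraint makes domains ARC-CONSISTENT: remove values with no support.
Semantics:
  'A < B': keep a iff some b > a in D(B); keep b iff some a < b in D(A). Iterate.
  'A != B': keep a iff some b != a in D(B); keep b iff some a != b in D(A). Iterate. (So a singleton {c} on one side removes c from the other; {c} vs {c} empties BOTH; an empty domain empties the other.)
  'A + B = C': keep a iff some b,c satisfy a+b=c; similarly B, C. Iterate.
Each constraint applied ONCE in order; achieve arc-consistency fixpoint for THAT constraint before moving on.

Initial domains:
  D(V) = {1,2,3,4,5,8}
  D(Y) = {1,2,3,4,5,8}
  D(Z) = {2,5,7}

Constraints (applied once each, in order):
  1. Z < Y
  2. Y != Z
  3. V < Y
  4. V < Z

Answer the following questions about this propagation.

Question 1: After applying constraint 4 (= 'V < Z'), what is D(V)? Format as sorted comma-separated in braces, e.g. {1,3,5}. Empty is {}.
Constraint 1 (Z < Y) on D(Z)={2,5,7} D(Y)={1,2,3,4,5,8}: Y {1,2,3,4,5,8}->{3,4,5,8}
Constraint 2 (Y != Z) on D(Y)={3,4,5,8} D(Z)={2,5,7}: no change
Constraint 3 (V < Y) on D(V)={1,2,3,4,5,8} D(Y)={3,4,5,8}: V {1,2,3,4,5,8}->{1,2,3,4,5}
Constraint 4 (V < Z) on D(V)={1,2,3,4,5} D(Z)={2,5,7}: no change
So after constraint 4: D(V) = {1,2,3,4,5}

Answer: {1,2,3,4,5}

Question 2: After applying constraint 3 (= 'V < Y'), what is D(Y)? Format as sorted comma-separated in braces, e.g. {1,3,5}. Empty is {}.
Constraint 1 (Z < Y) on D(Z)={2,5,7} D(Y)={1,2,3,4,5,8}: Y {1,2,3,4,5,8}->{3,4,5,8}
Constraint 2 (Y != Z) on D(Y)={3,4,5,8} D(Z)={2,5,7}: no change
Constraint 3 (V < Y) on D(V)={1,2,3,4,5,8} D(Y)={3,4,5,8}: V {1,2,3,4,5,8}->{1,2,3,4,5}
So after constraint 3: D(Y) = {3,4,5,8}

Answer: {3,4,5,8}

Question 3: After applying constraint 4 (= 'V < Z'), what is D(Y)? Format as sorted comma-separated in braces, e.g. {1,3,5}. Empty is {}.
Answer: {3,4,5,8}

Derivation:
Constraint 1 (Z < Y) on D(Z)={2,5,7} D(Y)={1,2,3,4,5,8}: Y {1,2,3,4,5,8}->{3,4,5,8}
Constraint 2 (Y != Z) on D(Y)={3,4,5,8} D(Z)={2,5,7}: no change
Constraint 3 (V < Y) on D(V)={1,2,3,4,5,8} D(Y)={3,4,5,8}: V {1,2,3,4,5,8}->{1,2,3,4,5}
Constraint 4 (V < Z) on D(V)={1,2,3,4,5} D(Z)={2,5,7}: no change
So after constraint 4: D(Y) = {3,4,5,8}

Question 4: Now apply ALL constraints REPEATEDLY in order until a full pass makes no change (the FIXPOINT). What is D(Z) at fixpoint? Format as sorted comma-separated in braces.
pass 0 (initial): D(Z)={2,5,7}
pass 1: V {1,2,3,4,5,8}->{1,2,3,4,5}; Y {1,2,3,4,5,8}->{3,4,5,8}
pass 2: no change
Fixpoint after 2 passes: D(Z) = {2,5,7}

Answer: {2,5,7}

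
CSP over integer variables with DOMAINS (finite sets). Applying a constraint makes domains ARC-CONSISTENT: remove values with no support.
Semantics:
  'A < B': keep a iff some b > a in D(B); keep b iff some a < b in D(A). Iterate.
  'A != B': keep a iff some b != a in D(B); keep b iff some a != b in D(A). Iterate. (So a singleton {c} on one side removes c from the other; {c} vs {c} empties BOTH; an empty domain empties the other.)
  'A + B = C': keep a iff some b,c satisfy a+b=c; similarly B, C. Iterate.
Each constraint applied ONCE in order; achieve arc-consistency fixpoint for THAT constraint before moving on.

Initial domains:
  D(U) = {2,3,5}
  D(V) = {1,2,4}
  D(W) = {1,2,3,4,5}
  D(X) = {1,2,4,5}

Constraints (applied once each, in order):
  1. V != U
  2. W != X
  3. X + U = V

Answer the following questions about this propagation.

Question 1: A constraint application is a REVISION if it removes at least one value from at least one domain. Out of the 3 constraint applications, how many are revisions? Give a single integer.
Answer: 1

Derivation:
Constraint 1 (V != U) on D(V)={1,2,4} D(U)={2,3,5}: no change => not a revision
Constraint 2 (W != X) on D(W)={1,2,3,4,5} D(X)={1,2,4,5}: no change => not a revision
Constraint 3 (X + U = V) on D(X)={1,2,4,5} D(U)={2,3,5} D(V)={1,2,4}: X {1,2,4,5}->{1,2}; U {2,3,5}->{2,3}; V {1,2,4}->{4} => REVISION
Total revisions = 1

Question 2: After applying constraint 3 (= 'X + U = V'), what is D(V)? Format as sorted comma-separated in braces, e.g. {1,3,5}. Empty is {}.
Constraint 1 (V != U) on D(V)={1,2,4} D(U)={2,3,5}: no change
Constraint 2 (W != X) on D(W)={1,2,3,4,5} D(X)={1,2,4,5}: no change
Constraint 3 (X + U = V) on D(X)={1,2,4,5} D(U)={2,3,5} D(V)={1,2,4}: X {1,2,4,5}->{1,2}; U {2,3,5}->{2,3}; V {1,2,4}->{4}
So after constraint 3: D(V) = {4}

Answer: {4}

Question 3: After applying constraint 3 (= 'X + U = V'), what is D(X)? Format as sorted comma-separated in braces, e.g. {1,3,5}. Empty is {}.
Answer: {1,2}

Derivation:
Constraint 1 (V != U) on D(V)={1,2,4} D(U)={2,3,5}: no change
Constraint 2 (W != X) on D(W)={1,2,3,4,5} D(X)={1,2,4,5}: no change
Constraint 3 (X + U = V) on D(X)={1,2,4,5} D(U)={2,3,5} D(V)={1,2,4}: X {1,2,4,5}->{1,2}; U {2,3,5}->{2,3}; V {1,2,4}->{4}
So after constraint 3: D(X) = {1,2}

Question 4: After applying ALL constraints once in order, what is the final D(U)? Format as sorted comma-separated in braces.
Answer: {2,3}

Derivation:
Constraint 1 (V != U) on D(V)={1,2,4} D(U)={2,3,5}: no change
Constraint 2 (W != X) on D(W)={1,2,3,4,5} D(X)={1,2,4,5}: no change
Constraint 3 (X + U = V) on D(X)={1,2,4,5} D(U)={2,3,5} D(V)={1,2,4}: X {1,2,4,5}->{1,2}; U {2,3,5}->{2,3}; V {1,2,4}->{4}
So after all 3 constraints: D(U) = {2,3}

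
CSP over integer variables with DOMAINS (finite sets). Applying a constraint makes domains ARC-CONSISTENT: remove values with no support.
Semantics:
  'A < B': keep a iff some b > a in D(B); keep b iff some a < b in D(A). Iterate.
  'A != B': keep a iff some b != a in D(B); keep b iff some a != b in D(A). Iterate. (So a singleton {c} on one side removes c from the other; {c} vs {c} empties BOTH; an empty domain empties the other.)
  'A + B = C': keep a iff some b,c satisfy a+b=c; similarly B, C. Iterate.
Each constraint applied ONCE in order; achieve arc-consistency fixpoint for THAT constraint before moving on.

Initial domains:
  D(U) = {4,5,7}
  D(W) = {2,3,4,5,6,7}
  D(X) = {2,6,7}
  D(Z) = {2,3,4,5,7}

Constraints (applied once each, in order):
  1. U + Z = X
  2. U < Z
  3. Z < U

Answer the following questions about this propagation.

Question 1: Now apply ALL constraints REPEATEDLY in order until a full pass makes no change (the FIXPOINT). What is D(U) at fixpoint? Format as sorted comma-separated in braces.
Answer: {}

Derivation:
pass 0 (initial): D(U)={4,5,7}
pass 1: U {4,5,7}->{}; X {2,6,7}->{6,7}; Z {2,3,4,5,7}->{}
pass 2: X {6,7}->{}
pass 3: no change
Fixpoint after 3 passes: D(U) = {}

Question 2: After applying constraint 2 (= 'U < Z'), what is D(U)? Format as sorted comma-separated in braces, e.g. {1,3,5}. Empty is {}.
Constraint 1 (U + Z = X) on D(U)={4,5,7} D(Z)={2,3,4,5,7} D(X)={2,6,7}: U {4,5,7}->{4,5}; Z {2,3,4,5,7}->{2,3}; X {2,6,7}->{6,7}
Constraint 2 (U < Z) on D(U)={4,5} D(Z)={2,3}: U {4,5}->{}; Z {2,3}->{}
So after constraint 2: D(U) = {}

Answer: {}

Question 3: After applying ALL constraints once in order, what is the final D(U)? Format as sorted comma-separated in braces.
Constraint 1 (U + Z = X) on D(U)={4,5,7} D(Z)={2,3,4,5,7} D(X)={2,6,7}: U {4,5,7}->{4,5}; Z {2,3,4,5,7}->{2,3}; X {2,6,7}->{6,7}
Constraint 2 (U < Z) on D(U)={4,5} D(Z)={2,3}: U {4,5}->{}; Z {2,3}->{}
Constraint 3 (Z < U) on D(Z)={} D(U)={}: no change
So after all 3 constraints: D(U) = {}

Answer: {}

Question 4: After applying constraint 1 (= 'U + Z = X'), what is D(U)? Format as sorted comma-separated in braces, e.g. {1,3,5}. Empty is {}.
Answer: {4,5}

Derivation:
Constraint 1 (U + Z = X) on D(U)={4,5,7} D(Z)={2,3,4,5,7} D(X)={2,6,7}: U {4,5,7}->{4,5}; Z {2,3,4,5,7}->{2,3}; X {2,6,7}->{6,7}
So after constraint 1: D(U) = {4,5}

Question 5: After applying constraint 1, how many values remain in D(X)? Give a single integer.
Answer: 2

Derivation:
Constraint 1 (U + Z = X) on D(U)={4,5,7} D(Z)={2,3,4,5,7} D(X)={2,6,7}: U {4,5,7}->{4,5}; Z {2,3,4,5,7}->{2,3}; X {2,6,7}->{6,7}
So after constraint 1: D(X)={6,7}, size = 2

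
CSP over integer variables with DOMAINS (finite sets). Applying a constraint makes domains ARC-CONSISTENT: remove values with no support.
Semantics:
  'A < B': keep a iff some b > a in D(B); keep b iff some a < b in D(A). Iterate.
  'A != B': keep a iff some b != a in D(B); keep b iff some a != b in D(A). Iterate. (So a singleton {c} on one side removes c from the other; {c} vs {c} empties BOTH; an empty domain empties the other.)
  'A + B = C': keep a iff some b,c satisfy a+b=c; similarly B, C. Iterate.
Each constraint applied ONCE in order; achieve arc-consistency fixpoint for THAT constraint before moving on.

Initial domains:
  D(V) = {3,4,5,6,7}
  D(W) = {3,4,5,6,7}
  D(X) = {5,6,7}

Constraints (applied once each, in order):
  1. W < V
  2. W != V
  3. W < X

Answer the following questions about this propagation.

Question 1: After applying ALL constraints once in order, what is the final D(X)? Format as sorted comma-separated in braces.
Answer: {5,6,7}

Derivation:
Constraint 1 (W < V) on D(W)={3,4,5,6,7} D(V)={3,4,5,6,7}: W {3,4,5,6,7}->{3,4,5,6}; V {3,4,5,6,7}->{4,5,6,7}
Constraint 2 (W != V) on D(W)={3,4,5,6} D(V)={4,5,6,7}: no change
Constraint 3 (W < X) on D(W)={3,4,5,6} D(X)={5,6,7}: no change
So after all 3 constraints: D(X) = {5,6,7}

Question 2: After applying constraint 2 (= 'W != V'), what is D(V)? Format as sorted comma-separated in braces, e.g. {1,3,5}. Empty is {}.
Answer: {4,5,6,7}

Derivation:
Constraint 1 (W < V) on D(W)={3,4,5,6,7} D(V)={3,4,5,6,7}: W {3,4,5,6,7}->{3,4,5,6}; V {3,4,5,6,7}->{4,5,6,7}
Constraint 2 (W != V) on D(W)={3,4,5,6} D(V)={4,5,6,7}: no change
So after constraint 2: D(V) = {4,5,6,7}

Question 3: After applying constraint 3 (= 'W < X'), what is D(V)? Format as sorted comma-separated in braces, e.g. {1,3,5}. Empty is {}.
Constraint 1 (W < V) on D(W)={3,4,5,6,7} D(V)={3,4,5,6,7}: W {3,4,5,6,7}->{3,4,5,6}; V {3,4,5,6,7}->{4,5,6,7}
Constraint 2 (W != V) on D(W)={3,4,5,6} D(V)={4,5,6,7}: no change
Constraint 3 (W < X) on D(W)={3,4,5,6} D(X)={5,6,7}: no change
So after constraint 3: D(V) = {4,5,6,7}

Answer: {4,5,6,7}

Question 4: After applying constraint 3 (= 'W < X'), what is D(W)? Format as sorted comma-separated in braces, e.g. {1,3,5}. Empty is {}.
Answer: {3,4,5,6}

Derivation:
Constraint 1 (W < V) on D(W)={3,4,5,6,7} D(V)={3,4,5,6,7}: W {3,4,5,6,7}->{3,4,5,6}; V {3,4,5,6,7}->{4,5,6,7}
Constraint 2 (W != V) on D(W)={3,4,5,6} D(V)={4,5,6,7}: no change
Constraint 3 (W < X) on D(W)={3,4,5,6} D(X)={5,6,7}: no change
So after constraint 3: D(W) = {3,4,5,6}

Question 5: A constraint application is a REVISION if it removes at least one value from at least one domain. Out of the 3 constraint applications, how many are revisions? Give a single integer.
Constraint 1 (W < V) on D(W)={3,4,5,6,7} D(V)={3,4,5,6,7}: W {3,4,5,6,7}->{3,4,5,6}; V {3,4,5,6,7}->{4,5,6,7} => REVISION
Constraint 2 (W != V) on D(W)={3,4,5,6} D(V)={4,5,6,7}: no change => not a revision
Constraint 3 (W < X) on D(W)={3,4,5,6} D(X)={5,6,7}: no change => not a revision
Total revisions = 1

Answer: 1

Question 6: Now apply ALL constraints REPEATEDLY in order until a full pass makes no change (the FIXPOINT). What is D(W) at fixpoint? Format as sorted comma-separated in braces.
Answer: {3,4,5,6}

Derivation:
pass 0 (initial): D(W)={3,4,5,6,7}
pass 1: V {3,4,5,6,7}->{4,5,6,7}; W {3,4,5,6,7}->{3,4,5,6}
pass 2: no change
Fixpoint after 2 passes: D(W) = {3,4,5,6}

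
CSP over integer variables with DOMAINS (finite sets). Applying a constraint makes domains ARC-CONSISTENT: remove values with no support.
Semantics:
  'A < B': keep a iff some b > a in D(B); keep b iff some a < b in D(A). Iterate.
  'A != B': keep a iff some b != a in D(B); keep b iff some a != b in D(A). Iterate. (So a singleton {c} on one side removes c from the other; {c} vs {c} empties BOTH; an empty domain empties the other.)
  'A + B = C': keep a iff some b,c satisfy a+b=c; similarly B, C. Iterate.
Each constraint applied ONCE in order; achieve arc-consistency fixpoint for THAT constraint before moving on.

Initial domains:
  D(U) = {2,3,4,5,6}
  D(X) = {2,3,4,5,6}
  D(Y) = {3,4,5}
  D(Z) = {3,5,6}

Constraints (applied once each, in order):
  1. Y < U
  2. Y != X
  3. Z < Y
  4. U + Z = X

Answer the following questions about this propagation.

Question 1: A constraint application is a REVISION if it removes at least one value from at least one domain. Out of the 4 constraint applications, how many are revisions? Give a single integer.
Constraint 1 (Y < U) on D(Y)={3,4,5} D(U)={2,3,4,5,6}: U {2,3,4,5,6}->{4,5,6} => REVISION
Constraint 2 (Y != X) on D(Y)={3,4,5} D(X)={2,3,4,5,6}: no change => not a revision
Constraint 3 (Z < Y) on D(Z)={3,5,6} D(Y)={3,4,5}: Z {3,5,6}->{3}; Y {3,4,5}->{4,5} => REVISION
Constraint 4 (U + Z = X) on D(U)={4,5,6} D(Z)={3} D(X)={2,3,4,5,6}: U {4,5,6}->{}; Z {3}->{}; X {2,3,4,5,6}->{} => REVISION
Total revisions = 3

Answer: 3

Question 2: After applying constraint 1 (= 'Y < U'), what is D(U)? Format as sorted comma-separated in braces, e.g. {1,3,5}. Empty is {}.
Constraint 1 (Y < U) on D(Y)={3,4,5} D(U)={2,3,4,5,6}: U {2,3,4,5,6}->{4,5,6}
So after constraint 1: D(U) = {4,5,6}

Answer: {4,5,6}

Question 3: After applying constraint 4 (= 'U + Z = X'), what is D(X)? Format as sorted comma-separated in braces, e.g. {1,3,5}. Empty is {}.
Constraint 1 (Y < U) on D(Y)={3,4,5} D(U)={2,3,4,5,6}: U {2,3,4,5,6}->{4,5,6}
Constraint 2 (Y != X) on D(Y)={3,4,5} D(X)={2,3,4,5,6}: no change
Constraint 3 (Z < Y) on D(Z)={3,5,6} D(Y)={3,4,5}: Z {3,5,6}->{3}; Y {3,4,5}->{4,5}
Constraint 4 (U + Z = X) on D(U)={4,5,6} D(Z)={3} D(X)={2,3,4,5,6}: U {4,5,6}->{}; Z {3}->{}; X {2,3,4,5,6}->{}
So after constraint 4: D(X) = {}

Answer: {}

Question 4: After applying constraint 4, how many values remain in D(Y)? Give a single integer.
Constraint 1 (Y < U) on D(Y)={3,4,5} D(U)={2,3,4,5,6}: U {2,3,4,5,6}->{4,5,6}
Constraint 2 (Y != X) on D(Y)={3,4,5} D(X)={2,3,4,5,6}: no change
Constraint 3 (Z < Y) on D(Z)={3,5,6} D(Y)={3,4,5}: Z {3,5,6}->{3}; Y {3,4,5}->{4,5}
Constraint 4 (U + Z = X) on D(U)={4,5,6} D(Z)={3} D(X)={2,3,4,5,6}: U {4,5,6}->{}; Z {3}->{}; X {2,3,4,5,6}->{}
So after constraint 4: D(Y)={4,5}, size = 2

Answer: 2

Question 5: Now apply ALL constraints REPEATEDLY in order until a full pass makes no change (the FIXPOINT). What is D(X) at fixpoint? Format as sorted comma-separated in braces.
Answer: {}

Derivation:
pass 0 (initial): D(X)={2,3,4,5,6}
pass 1: U {2,3,4,5,6}->{}; X {2,3,4,5,6}->{}; Y {3,4,5}->{4,5}; Z {3,5,6}->{}
pass 2: Y {4,5}->{}
pass 3: no change
Fixpoint after 3 passes: D(X) = {}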